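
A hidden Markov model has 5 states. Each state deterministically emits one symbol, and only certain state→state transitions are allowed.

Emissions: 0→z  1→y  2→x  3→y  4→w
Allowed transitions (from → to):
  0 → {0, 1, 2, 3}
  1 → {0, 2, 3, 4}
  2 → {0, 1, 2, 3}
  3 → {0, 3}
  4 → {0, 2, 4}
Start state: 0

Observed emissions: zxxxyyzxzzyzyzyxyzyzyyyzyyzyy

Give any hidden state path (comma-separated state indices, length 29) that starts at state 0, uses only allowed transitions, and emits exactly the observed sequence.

  pos 0: z in {0}, choose 0; start
  pos 1: x in {2}, choose 2; 0->2 ok
  pos 2: x in {2}, choose 2; 2->2 ok
  pos 3: x in {2}, choose 2; 2->2 ok
  pos 4: y in {1,3}, choose 3; 2->3 ok
  pos 5: y in {1,3}, choose 3; 3->3 ok
  pos 6: z in {0}, choose 0; 3->0 ok
  pos 7: x in {2}, choose 2; 0->2 ok
  pos 8: z in {0}, choose 0; 2->0 ok
  pos 9: z in {0}, choose 0; 0->0 ok
  pos 10: y in {1,3}, choose 1; 0->1 ok
  pos 11: z in {0}, choose 0; 1->0 ok
  pos 12: y in {1,3}, choose 3; 0->3 ok
  pos 13: z in {0}, choose 0; 3->0 ok
  pos 14: y in {1,3}, choose 1; 0->1 ok
  pos 15: x in {2}, choose 2; 1->2 ok
  pos 16: y in {1,3}, choose 3; 2->3 ok
  pos 17: z in {0}, choose 0; 3->0 ok
  pos 18: y in {1,3}, choose 3; 0->3 ok
  pos 19: z in {0}, choose 0; 3->0 ok
  pos 20: y in {1,3}, choose 3; 0->3 ok
  pos 21: y in {1,3}, choose 3; 3->3 ok
  pos 22: y in {1,3}, choose 3; 3->3 ok
  pos 23: z in {0}, choose 0; 3->0 ok
  pos 24: y in {1,3}, choose 1; 0->1 ok
  pos 25: y in {1,3}, choose 3; 1->3 ok
  pos 26: z in {0}, choose 0; 3->0 ok
  pos 27: y in {1,3}, choose 1; 0->1 ok
  pos 28: y in {1,3}, choose 3; 1->3 ok

0,2,2,2,3,3,0,2,0,0,1,0,3,0,1,2,3,0,3,0,3,3,3,0,1,3,0,1,3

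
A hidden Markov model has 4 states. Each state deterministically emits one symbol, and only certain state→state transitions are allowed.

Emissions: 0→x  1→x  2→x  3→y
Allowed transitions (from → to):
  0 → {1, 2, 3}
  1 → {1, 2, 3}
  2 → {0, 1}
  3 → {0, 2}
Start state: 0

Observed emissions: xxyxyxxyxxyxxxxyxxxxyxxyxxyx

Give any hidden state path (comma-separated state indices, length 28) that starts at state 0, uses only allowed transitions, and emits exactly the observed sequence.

  pos 0: x in {0,1,2}, choose 0; start
  pos 1: x in {0,1,2}, choose 1; 0->1 ok
  pos 2: y in {3}, choose 3; 1->3 ok
  pos 3: x in {0,1,2}, choose 0; 3->0 ok
  pos 4: y in {3}, choose 3; 0->3 ok
  pos 5: x in {0,1,2}, choose 0; 3->0 ok
  pos 6: x in {0,1,2}, choose 1; 0->1 ok
  pos 7: y in {3}, choose 3; 1->3 ok
  pos 8: x in {0,1,2}, choose 0; 3->0 ok
  pos 9: x in {0,1,2}, choose 1; 0->1 ok
  pos 10: y in {3}, choose 3; 1->3 ok
  pos 11: x in {0,1,2}, choose 2; 3->2 ok
  pos 12: x in {0,1,2}, choose 0; 2->0 ok
  pos 13: x in {0,1,2}, choose 2; 0->2 ok
  pos 14: x in {0,1,2}, choose 0; 2->0 ok
  pos 15: y in {3}, choose 3; 0->3 ok
  pos 16: x in {0,1,2}, choose 2; 3->2 ok
  pos 17: x in {0,1,2}, choose 0; 2->0 ok
  pos 18: x in {0,1,2}, choose 2; 0->2 ok
  pos 19: x in {0,1,2}, choose 1; 2->1 ok
  pos 20: y in {3}, choose 3; 1->3 ok
  pos 21: x in {0,1,2}, choose 0; 3->0 ok
  pos 22: x in {0,1,2}, choose 1; 0->1 ok
  pos 23: y in {3}, choose 3; 1->3 ok
  pos 24: x in {0,1,2}, choose 2; 3->2 ok
  pos 25: x in {0,1,2}, choose 0; 2->0 ok
  pos 26: y in {3}, choose 3; 0->3 ok
  pos 27: x in {0,1,2}, choose 2; 3->2 ok

0,1,3,0,3,0,1,3,0,1,3,2,0,2,0,3,2,0,2,1,3,0,1,3,2,0,3,2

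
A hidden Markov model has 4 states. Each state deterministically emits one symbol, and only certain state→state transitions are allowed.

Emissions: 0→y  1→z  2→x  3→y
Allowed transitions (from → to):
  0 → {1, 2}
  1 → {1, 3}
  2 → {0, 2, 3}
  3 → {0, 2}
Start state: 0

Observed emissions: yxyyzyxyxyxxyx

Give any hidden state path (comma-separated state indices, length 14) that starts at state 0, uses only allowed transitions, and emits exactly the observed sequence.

0,2,3,0,1,3,2,3,2,3,2,2,3,2

  t0 'y' -> {0,3}, take 0 (start)
  t1 'x' -> {2}, take 2 (0->2 ok)
  t2 'y' -> {0,3}, take 3 (2->3 ok)
  t3 'y' -> {0,3}, take 0 (3->0 ok)
  t4 'z' -> {1}, take 1 (0->1 ok)
  t5 'y' -> {0,3}, take 3 (1->3 ok)
  t6 'x' -> {2}, take 2 (3->2 ok)
  t7 'y' -> {0,3}, take 3 (2->3 ok)
  t8 'x' -> {2}, take 2 (3->2 ok)
  t9 'y' -> {0,3}, take 3 (2->3 ok)
  t10 'x' -> {2}, take 2 (3->2 ok)
  t11 'x' -> {2}, take 2 (2->2 ok)
  t12 'y' -> {0,3}, take 3 (2->3 ok)
  t13 'x' -> {2}, take 2 (3->2 ok)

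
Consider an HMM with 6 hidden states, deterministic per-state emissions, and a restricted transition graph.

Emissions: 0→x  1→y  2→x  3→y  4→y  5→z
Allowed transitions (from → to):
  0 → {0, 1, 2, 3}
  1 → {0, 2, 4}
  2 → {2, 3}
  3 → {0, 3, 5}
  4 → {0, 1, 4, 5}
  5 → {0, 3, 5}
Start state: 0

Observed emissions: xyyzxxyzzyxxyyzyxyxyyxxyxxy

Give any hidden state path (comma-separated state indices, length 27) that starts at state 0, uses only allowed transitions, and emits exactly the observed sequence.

  0: obs=x cand={0,2} pick 0 [start]
  1: obs=y cand={1,3,4} pick 3 [0->3 ok]
  2: obs=y cand={1,3,4} pick 3 [3->3 ok]
  3: obs=z cand={5} pick 5 [3->5 ok]
  4: obs=x cand={0,2} pick 0 [5->0 ok]
  5: obs=x cand={0,2} pick 0 [0->0 ok]
  6: obs=y cand={1,3,4} pick 3 [0->3 ok]
  7: obs=z cand={5} pick 5 [3->5 ok]
  8: obs=z cand={5} pick 5 [5->5 ok]
  9: obs=y cand={1,3,4} pick 3 [5->3 ok]
  10: obs=x cand={0,2} pick 0 [3->0 ok]
  11: obs=x cand={0,2} pick 2 [0->2 ok]
  12: obs=y cand={1,3,4} pick 3 [2->3 ok]
  13: obs=y cand={1,3,4} pick 3 [3->3 ok]
  14: obs=z cand={5} pick 5 [3->5 ok]
  15: obs=y cand={1,3,4} pick 3 [5->3 ok]
  16: obs=x cand={0,2} pick 0 [3->0 ok]
  17: obs=y cand={1,3,4} pick 1 [0->1 ok]
  18: obs=x cand={0,2} pick 2 [1->2 ok]
  19: obs=y cand={1,3,4} pick 3 [2->3 ok]
  20: obs=y cand={1,3,4} pick 3 [3->3 ok]
  21: obs=x cand={0,2} pick 0 [3->0 ok]
  22: obs=x cand={0,2} pick 2 [0->2 ok]
  23: obs=y cand={1,3,4} pick 3 [2->3 ok]
  24: obs=x cand={0,2} pick 0 [3->0 ok]
  25: obs=x cand={0,2} pick 0 [0->0 ok]
  26: obs=y cand={1,3,4} pick 3 [0->3 ok]

0,3,3,5,0,0,3,5,5,3,0,2,3,3,5,3,0,1,2,3,3,0,2,3,0,0,3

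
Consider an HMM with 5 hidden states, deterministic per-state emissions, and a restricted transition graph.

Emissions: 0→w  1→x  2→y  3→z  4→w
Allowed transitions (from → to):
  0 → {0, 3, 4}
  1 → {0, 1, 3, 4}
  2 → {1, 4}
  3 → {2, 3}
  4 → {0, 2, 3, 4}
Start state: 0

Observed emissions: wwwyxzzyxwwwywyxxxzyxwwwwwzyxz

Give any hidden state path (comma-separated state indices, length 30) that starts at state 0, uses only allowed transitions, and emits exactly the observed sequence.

0,4,4,2,1,3,3,2,1,4,4,4,2,4,2,1,1,1,3,2,1,4,0,0,4,4,3,2,1,3

  [0] w  {0,4}  => 0  start
  [1] w  {0,4}  => 4  0->4 ok
  [2] w  {0,4}  => 4  4->4 ok
  [3] y  {2}  => 2  4->2 ok
  [4] x  {1}  => 1  2->1 ok
  [5] z  {3}  => 3  1->3 ok
  [6] z  {3}  => 3  3->3 ok
  [7] y  {2}  => 2  3->2 ok
  [8] x  {1}  => 1  2->1 ok
  [9] w  {0,4}  => 4  1->4 ok
  [10] w  {0,4}  => 4  4->4 ok
  [11] w  {0,4}  => 4  4->4 ok
  [12] y  {2}  => 2  4->2 ok
  [13] w  {0,4}  => 4  2->4 ok
  [14] y  {2}  => 2  4->2 ok
  [15] x  {1}  => 1  2->1 ok
  [16] x  {1}  => 1  1->1 ok
  [17] x  {1}  => 1  1->1 ok
  [18] z  {3}  => 3  1->3 ok
  [19] y  {2}  => 2  3->2 ok
  [20] x  {1}  => 1  2->1 ok
  [21] w  {0,4}  => 4  1->4 ok
  [22] w  {0,4}  => 0  4->0 ok
  [23] w  {0,4}  => 0  0->0 ok
  [24] w  {0,4}  => 4  0->4 ok
  [25] w  {0,4}  => 4  4->4 ok
  [26] z  {3}  => 3  4->3 ok
  [27] y  {2}  => 2  3->2 ok
  [28] x  {1}  => 1  2->1 ok
  [29] z  {3}  => 3  1->3 ok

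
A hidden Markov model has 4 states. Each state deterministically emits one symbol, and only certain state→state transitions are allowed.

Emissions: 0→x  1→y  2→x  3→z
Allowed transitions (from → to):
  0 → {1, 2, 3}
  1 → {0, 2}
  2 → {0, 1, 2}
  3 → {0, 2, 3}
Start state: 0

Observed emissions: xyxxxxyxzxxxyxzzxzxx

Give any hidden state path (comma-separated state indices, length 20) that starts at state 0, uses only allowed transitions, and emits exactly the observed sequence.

0,1,2,0,2,0,1,0,3,2,2,2,1,0,3,3,0,3,0,2

  [0] x  {0,2}  => 0  start
  [1] y  {1}  => 1  0->1 ok
  [2] x  {0,2}  => 2  1->2 ok
  [3] x  {0,2}  => 0  2->0 ok
  [4] x  {0,2}  => 2  0->2 ok
  [5] x  {0,2}  => 0  2->0 ok
  [6] y  {1}  => 1  0->1 ok
  [7] x  {0,2}  => 0  1->0 ok
  [8] z  {3}  => 3  0->3 ok
  [9] x  {0,2}  => 2  3->2 ok
  [10] x  {0,2}  => 2  2->2 ok
  [11] x  {0,2}  => 2  2->2 ok
  [12] y  {1}  => 1  2->1 ok
  [13] x  {0,2}  => 0  1->0 ok
  [14] z  {3}  => 3  0->3 ok
  [15] z  {3}  => 3  3->3 ok
  [16] x  {0,2}  => 0  3->0 ok
  [17] z  {3}  => 3  0->3 ok
  [18] x  {0,2}  => 0  3->0 ok
  [19] x  {0,2}  => 2  0->2 ok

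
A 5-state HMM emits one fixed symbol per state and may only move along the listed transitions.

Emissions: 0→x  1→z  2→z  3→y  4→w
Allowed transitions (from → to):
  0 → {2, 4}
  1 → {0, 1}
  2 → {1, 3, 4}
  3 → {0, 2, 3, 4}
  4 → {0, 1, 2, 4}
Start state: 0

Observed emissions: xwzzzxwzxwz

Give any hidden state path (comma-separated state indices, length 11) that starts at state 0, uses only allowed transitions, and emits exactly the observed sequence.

  pos 0: x in {0}, choose 0; start
  pos 1: w in {4}, choose 4; 0->4 ok
  pos 2: z in {1,2}, choose 1; 4->1 ok
  pos 3: z in {1,2}, choose 1; 1->1 ok
  pos 4: z in {1,2}, choose 1; 1->1 ok
  pos 5: x in {0}, choose 0; 1->0 ok
  pos 6: w in {4}, choose 4; 0->4 ok
  pos 7: z in {1,2}, choose 1; 4->1 ok
  pos 8: x in {0}, choose 0; 1->0 ok
  pos 9: w in {4}, choose 4; 0->4 ok
  pos 10: z in {1,2}, choose 1; 4->1 ok

0,4,1,1,1,0,4,1,0,4,1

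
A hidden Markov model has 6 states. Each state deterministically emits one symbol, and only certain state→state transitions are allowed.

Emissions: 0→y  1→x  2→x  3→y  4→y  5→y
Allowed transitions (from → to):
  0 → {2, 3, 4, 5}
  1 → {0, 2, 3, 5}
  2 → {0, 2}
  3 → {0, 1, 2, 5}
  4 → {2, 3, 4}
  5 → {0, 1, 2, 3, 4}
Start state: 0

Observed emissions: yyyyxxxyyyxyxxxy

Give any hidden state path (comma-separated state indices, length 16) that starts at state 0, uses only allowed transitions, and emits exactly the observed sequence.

0,4,4,3,2,2,2,0,5,3,1,3,2,2,2,0

  [0] y  {0,3,4,5}  => 0  start
  [1] y  {0,3,4,5}  => 4  0->4 ok
  [2] y  {0,3,4,5}  => 4  4->4 ok
  [3] y  {0,3,4,5}  => 3  4->3 ok
  [4] x  {1,2}  => 2  3->2 ok
  [5] x  {1,2}  => 2  2->2 ok
  [6] x  {1,2}  => 2  2->2 ok
  [7] y  {0,3,4,5}  => 0  2->0 ok
  [8] y  {0,3,4,5}  => 5  0->5 ok
  [9] y  {0,3,4,5}  => 3  5->3 ok
  [10] x  {1,2}  => 1  3->1 ok
  [11] y  {0,3,4,5}  => 3  1->3 ok
  [12] x  {1,2}  => 2  3->2 ok
  [13] x  {1,2}  => 2  2->2 ok
  [14] x  {1,2}  => 2  2->2 ok
  [15] y  {0,3,4,5}  => 0  2->0 ok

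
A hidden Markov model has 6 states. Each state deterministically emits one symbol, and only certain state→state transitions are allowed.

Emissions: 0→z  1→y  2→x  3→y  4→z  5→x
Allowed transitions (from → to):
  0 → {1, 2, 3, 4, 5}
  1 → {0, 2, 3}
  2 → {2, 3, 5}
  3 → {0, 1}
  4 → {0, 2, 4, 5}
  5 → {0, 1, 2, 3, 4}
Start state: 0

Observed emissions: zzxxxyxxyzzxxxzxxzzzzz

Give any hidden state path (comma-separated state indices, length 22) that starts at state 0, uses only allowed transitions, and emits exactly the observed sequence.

0,4,2,2,5,1,2,2,3,0,4,2,2,5,4,2,5,4,4,4,0,4

  0: obs=z cand={0,4} pick 0 [start]
  1: obs=z cand={0,4} pick 4 [0->4 ok]
  2: obs=x cand={2,5} pick 2 [4->2 ok]
  3: obs=x cand={2,5} pick 2 [2->2 ok]
  4: obs=x cand={2,5} pick 5 [2->5 ok]
  5: obs=y cand={1,3} pick 1 [5->1 ok]
  6: obs=x cand={2,5} pick 2 [1->2 ok]
  7: obs=x cand={2,5} pick 2 [2->2 ok]
  8: obs=y cand={1,3} pick 3 [2->3 ok]
  9: obs=z cand={0,4} pick 0 [3->0 ok]
  10: obs=z cand={0,4} pick 4 [0->4 ok]
  11: obs=x cand={2,5} pick 2 [4->2 ok]
  12: obs=x cand={2,5} pick 2 [2->2 ok]
  13: obs=x cand={2,5} pick 5 [2->5 ok]
  14: obs=z cand={0,4} pick 4 [5->4 ok]
  15: obs=x cand={2,5} pick 2 [4->2 ok]
  16: obs=x cand={2,5} pick 5 [2->5 ok]
  17: obs=z cand={0,4} pick 4 [5->4 ok]
  18: obs=z cand={0,4} pick 4 [4->4 ok]
  19: obs=z cand={0,4} pick 4 [4->4 ok]
  20: obs=z cand={0,4} pick 0 [4->0 ok]
  21: obs=z cand={0,4} pick 4 [0->4 ok]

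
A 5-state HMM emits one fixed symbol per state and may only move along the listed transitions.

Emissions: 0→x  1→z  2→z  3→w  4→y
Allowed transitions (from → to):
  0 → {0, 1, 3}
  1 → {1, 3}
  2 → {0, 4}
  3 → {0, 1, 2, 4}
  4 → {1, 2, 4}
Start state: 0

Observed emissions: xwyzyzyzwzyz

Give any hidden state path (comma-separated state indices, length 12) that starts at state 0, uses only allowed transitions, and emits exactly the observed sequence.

0,3,4,2,4,2,4,1,3,2,4,1

  pos 0: x in {0}, choose 0; start
  pos 1: w in {3}, choose 3; 0->3 ok
  pos 2: y in {4}, choose 4; 3->4 ok
  pos 3: z in {1,2}, choose 2; 4->2 ok
  pos 4: y in {4}, choose 4; 2->4 ok
  pos 5: z in {1,2}, choose 2; 4->2 ok
  pos 6: y in {4}, choose 4; 2->4 ok
  pos 7: z in {1,2}, choose 1; 4->1 ok
  pos 8: w in {3}, choose 3; 1->3 ok
  pos 9: z in {1,2}, choose 2; 3->2 ok
  pos 10: y in {4}, choose 4; 2->4 ok
  pos 11: z in {1,2}, choose 1; 4->1 ok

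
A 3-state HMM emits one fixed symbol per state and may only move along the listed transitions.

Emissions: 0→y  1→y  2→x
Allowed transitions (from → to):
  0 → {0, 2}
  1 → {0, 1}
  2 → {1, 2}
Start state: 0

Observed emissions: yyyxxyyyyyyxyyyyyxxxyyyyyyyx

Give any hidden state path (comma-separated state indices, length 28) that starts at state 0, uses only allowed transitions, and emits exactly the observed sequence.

0,0,0,2,2,1,1,1,1,0,0,2,1,1,0,0,0,2,2,2,1,1,1,1,1,1,0,2

  pos 0: y in {0,1}, choose 0; start
  pos 1: y in {0,1}, choose 0; 0->0 ok
  pos 2: y in {0,1}, choose 0; 0->0 ok
  pos 3: x in {2}, choose 2; 0->2 ok
  pos 4: x in {2}, choose 2; 2->2 ok
  pos 5: y in {0,1}, choose 1; 2->1 ok
  pos 6: y in {0,1}, choose 1; 1->1 ok
  pos 7: y in {0,1}, choose 1; 1->1 ok
  pos 8: y in {0,1}, choose 1; 1->1 ok
  pos 9: y in {0,1}, choose 0; 1->0 ok
  pos 10: y in {0,1}, choose 0; 0->0 ok
  pos 11: x in {2}, choose 2; 0->2 ok
  pos 12: y in {0,1}, choose 1; 2->1 ok
  pos 13: y in {0,1}, choose 1; 1->1 ok
  pos 14: y in {0,1}, choose 0; 1->0 ok
  pos 15: y in {0,1}, choose 0; 0->0 ok
  pos 16: y in {0,1}, choose 0; 0->0 ok
  pos 17: x in {2}, choose 2; 0->2 ok
  pos 18: x in {2}, choose 2; 2->2 ok
  pos 19: x in {2}, choose 2; 2->2 ok
  pos 20: y in {0,1}, choose 1; 2->1 ok
  pos 21: y in {0,1}, choose 1; 1->1 ok
  pos 22: y in {0,1}, choose 1; 1->1 ok
  pos 23: y in {0,1}, choose 1; 1->1 ok
  pos 24: y in {0,1}, choose 1; 1->1 ok
  pos 25: y in {0,1}, choose 1; 1->1 ok
  pos 26: y in {0,1}, choose 0; 1->0 ok
  pos 27: x in {2}, choose 2; 0->2 ok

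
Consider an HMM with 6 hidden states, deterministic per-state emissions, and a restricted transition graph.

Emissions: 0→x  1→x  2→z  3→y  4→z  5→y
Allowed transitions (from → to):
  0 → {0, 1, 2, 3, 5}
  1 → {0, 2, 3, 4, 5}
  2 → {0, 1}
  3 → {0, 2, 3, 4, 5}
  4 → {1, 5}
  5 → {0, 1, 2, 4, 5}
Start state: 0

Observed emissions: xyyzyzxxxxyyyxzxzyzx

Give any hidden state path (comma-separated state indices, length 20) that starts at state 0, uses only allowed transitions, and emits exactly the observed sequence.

0,3,5,4,5,2,1,0,1,0,3,5,5,0,2,1,4,5,2,0

  0: obs=x cand={0,1} pick 0 [start]
  1: obs=y cand={3,5} pick 3 [0->3 ok]
  2: obs=y cand={3,5} pick 5 [3->5 ok]
  3: obs=z cand={2,4} pick 4 [5->4 ok]
  4: obs=y cand={3,5} pick 5 [4->5 ok]
  5: obs=z cand={2,4} pick 2 [5->2 ok]
  6: obs=x cand={0,1} pick 1 [2->1 ok]
  7: obs=x cand={0,1} pick 0 [1->0 ok]
  8: obs=x cand={0,1} pick 1 [0->1 ok]
  9: obs=x cand={0,1} pick 0 [1->0 ok]
  10: obs=y cand={3,5} pick 3 [0->3 ok]
  11: obs=y cand={3,5} pick 5 [3->5 ok]
  12: obs=y cand={3,5} pick 5 [5->5 ok]
  13: obs=x cand={0,1} pick 0 [5->0 ok]
  14: obs=z cand={2,4} pick 2 [0->2 ok]
  15: obs=x cand={0,1} pick 1 [2->1 ok]
  16: obs=z cand={2,4} pick 4 [1->4 ok]
  17: obs=y cand={3,5} pick 5 [4->5 ok]
  18: obs=z cand={2,4} pick 2 [5->2 ok]
  19: obs=x cand={0,1} pick 0 [2->0 ok]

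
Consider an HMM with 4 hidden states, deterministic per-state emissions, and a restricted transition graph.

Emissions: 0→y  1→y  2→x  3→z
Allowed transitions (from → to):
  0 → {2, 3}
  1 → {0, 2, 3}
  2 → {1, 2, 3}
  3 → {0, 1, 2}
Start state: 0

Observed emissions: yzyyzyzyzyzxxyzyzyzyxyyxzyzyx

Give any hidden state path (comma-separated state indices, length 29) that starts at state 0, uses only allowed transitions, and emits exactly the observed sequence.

0,3,1,0,3,1,3,0,3,1,3,2,2,1,3,0,3,0,3,0,2,1,0,2,3,0,3,1,2

  0: obs=y cand={0,1} pick 0 [start]
  1: obs=z cand={3} pick 3 [0->3 ok]
  2: obs=y cand={0,1} pick 1 [3->1 ok]
  3: obs=y cand={0,1} pick 0 [1->0 ok]
  4: obs=z cand={3} pick 3 [0->3 ok]
  5: obs=y cand={0,1} pick 1 [3->1 ok]
  6: obs=z cand={3} pick 3 [1->3 ok]
  7: obs=y cand={0,1} pick 0 [3->0 ok]
  8: obs=z cand={3} pick 3 [0->3 ok]
  9: obs=y cand={0,1} pick 1 [3->1 ok]
  10: obs=z cand={3} pick 3 [1->3 ok]
  11: obs=x cand={2} pick 2 [3->2 ok]
  12: obs=x cand={2} pick 2 [2->2 ok]
  13: obs=y cand={0,1} pick 1 [2->1 ok]
  14: obs=z cand={3} pick 3 [1->3 ok]
  15: obs=y cand={0,1} pick 0 [3->0 ok]
  16: obs=z cand={3} pick 3 [0->3 ok]
  17: obs=y cand={0,1} pick 0 [3->0 ok]
  18: obs=z cand={3} pick 3 [0->3 ok]
  19: obs=y cand={0,1} pick 0 [3->0 ok]
  20: obs=x cand={2} pick 2 [0->2 ok]
  21: obs=y cand={0,1} pick 1 [2->1 ok]
  22: obs=y cand={0,1} pick 0 [1->0 ok]
  23: obs=x cand={2} pick 2 [0->2 ok]
  24: obs=z cand={3} pick 3 [2->3 ok]
  25: obs=y cand={0,1} pick 0 [3->0 ok]
  26: obs=z cand={3} pick 3 [0->3 ok]
  27: obs=y cand={0,1} pick 1 [3->1 ok]
  28: obs=x cand={2} pick 2 [1->2 ok]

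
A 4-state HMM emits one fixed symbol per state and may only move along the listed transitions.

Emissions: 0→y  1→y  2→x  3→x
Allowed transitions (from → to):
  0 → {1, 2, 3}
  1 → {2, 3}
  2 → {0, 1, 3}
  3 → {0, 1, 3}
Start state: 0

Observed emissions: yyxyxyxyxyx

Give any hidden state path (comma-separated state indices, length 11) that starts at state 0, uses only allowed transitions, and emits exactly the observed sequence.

  [0] y  {0,1}  => 0  start
  [1] y  {0,1}  => 1  0->1 ok
  [2] x  {2,3}  => 3  1->3 ok
  [3] y  {0,1}  => 1  3->1 ok
  [4] x  {2,3}  => 2  1->2 ok
  [5] y  {0,1}  => 1  2->1 ok
  [6] x  {2,3}  => 3  1->3 ok
  [7] y  {0,1}  => 1  3->1 ok
  [8] x  {2,3}  => 2  1->2 ok
  [9] y  {0,1}  => 1  2->1 ok
  [10] x  {2,3}  => 2  1->2 ok

0,1,3,1,2,1,3,1,2,1,2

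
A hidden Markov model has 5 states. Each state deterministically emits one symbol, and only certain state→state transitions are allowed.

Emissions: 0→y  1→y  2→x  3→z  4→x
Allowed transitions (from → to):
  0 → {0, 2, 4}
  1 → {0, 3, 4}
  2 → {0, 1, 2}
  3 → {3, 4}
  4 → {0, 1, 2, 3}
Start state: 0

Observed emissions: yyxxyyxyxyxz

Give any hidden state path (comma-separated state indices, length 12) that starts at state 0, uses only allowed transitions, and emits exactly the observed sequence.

  pos 0: y in {0,1}, choose 0; start
  pos 1: y in {0,1}, choose 0; 0->0 ok
  pos 2: x in {2,4}, choose 2; 0->2 ok
  pos 3: x in {2,4}, choose 2; 2->2 ok
  pos 4: y in {0,1}, choose 0; 2->0 ok
  pos 5: y in {0,1}, choose 0; 0->0 ok
  pos 6: x in {2,4}, choose 2; 0->2 ok
  pos 7: y in {0,1}, choose 0; 2->0 ok
  pos 8: x in {2,4}, choose 4; 0->4 ok
  pos 9: y in {0,1}, choose 1; 4->1 ok
  pos 10: x in {2,4}, choose 4; 1->4 ok
  pos 11: z in {3}, choose 3; 4->3 ok

0,0,2,2,0,0,2,0,4,1,4,3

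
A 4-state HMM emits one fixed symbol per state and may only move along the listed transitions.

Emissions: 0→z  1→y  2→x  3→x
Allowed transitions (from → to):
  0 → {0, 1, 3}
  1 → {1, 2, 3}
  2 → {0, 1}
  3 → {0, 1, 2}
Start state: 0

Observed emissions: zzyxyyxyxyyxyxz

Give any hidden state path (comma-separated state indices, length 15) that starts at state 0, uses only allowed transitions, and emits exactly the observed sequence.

0,0,1,2,1,1,2,1,2,1,1,2,1,2,0

  0: obs=z cand={0} pick 0 [start]
  1: obs=z cand={0} pick 0 [0->0 ok]
  2: obs=y cand={1} pick 1 [0->1 ok]
  3: obs=x cand={2,3} pick 2 [1->2 ok]
  4: obs=y cand={1} pick 1 [2->1 ok]
  5: obs=y cand={1} pick 1 [1->1 ok]
  6: obs=x cand={2,3} pick 2 [1->2 ok]
  7: obs=y cand={1} pick 1 [2->1 ok]
  8: obs=x cand={2,3} pick 2 [1->2 ok]
  9: obs=y cand={1} pick 1 [2->1 ok]
  10: obs=y cand={1} pick 1 [1->1 ok]
  11: obs=x cand={2,3} pick 2 [1->2 ok]
  12: obs=y cand={1} pick 1 [2->1 ok]
  13: obs=x cand={2,3} pick 2 [1->2 ok]
  14: obs=z cand={0} pick 0 [2->0 ok]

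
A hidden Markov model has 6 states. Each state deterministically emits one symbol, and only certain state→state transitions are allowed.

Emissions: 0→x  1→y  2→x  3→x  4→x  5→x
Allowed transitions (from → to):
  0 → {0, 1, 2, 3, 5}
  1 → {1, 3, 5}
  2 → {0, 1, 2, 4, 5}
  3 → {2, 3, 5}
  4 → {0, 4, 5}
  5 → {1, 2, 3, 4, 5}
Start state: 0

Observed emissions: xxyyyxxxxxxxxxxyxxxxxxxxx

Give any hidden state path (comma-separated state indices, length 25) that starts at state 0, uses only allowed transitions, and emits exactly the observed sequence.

  t0 'x' -> {0,2,3,4,5}, take 0 (start)
  t1 'x' -> {0,2,3,4,5}, take 5 (0->5 ok)
  t2 'y' -> {1}, take 1 (5->1 ok)
  t3 'y' -> {1}, take 1 (1->1 ok)
  t4 'y' -> {1}, take 1 (1->1 ok)
  t5 'x' -> {0,2,3,4,5}, take 5 (1->5 ok)
  t6 'x' -> {0,2,3,4,5}, take 5 (5->5 ok)
  t7 'x' -> {0,2,3,4,5}, take 4 (5->4 ok)
  t8 'x' -> {0,2,3,4,5}, take 5 (4->5 ok)
  t9 'x' -> {0,2,3,4,5}, take 2 (5->2 ok)
  t10 'x' -> {0,2,3,4,5}, take 5 (2->5 ok)
  t11 'x' -> {0,2,3,4,5}, take 3 (5->3 ok)
  t12 'x' -> {0,2,3,4,5}, take 2 (3->2 ok)
  t13 'x' -> {0,2,3,4,5}, take 0 (2->0 ok)
  t14 'x' -> {0,2,3,4,5}, take 5 (0->5 ok)
  t15 'y' -> {1}, take 1 (5->1 ok)
  t16 'x' -> {0,2,3,4,5}, take 3 (1->3 ok)
  t17 'x' -> {0,2,3,4,5}, take 2 (3->2 ok)
  t18 'x' -> {0,2,3,4,5}, take 2 (2->2 ok)
  t19 'x' -> {0,2,3,4,5}, take 0 (2->0 ok)
  t20 'x' -> {0,2,3,4,5}, take 3 (0->3 ok)
  t21 'x' -> {0,2,3,4,5}, take 5 (3->5 ok)
  t22 'x' -> {0,2,3,4,5}, take 2 (5->2 ok)
  t23 'x' -> {0,2,3,4,5}, take 0 (2->0 ok)
  t24 'x' -> {0,2,3,4,5}, take 2 (0->2 ok)

0,5,1,1,1,5,5,4,5,2,5,3,2,0,5,1,3,2,2,0,3,5,2,0,2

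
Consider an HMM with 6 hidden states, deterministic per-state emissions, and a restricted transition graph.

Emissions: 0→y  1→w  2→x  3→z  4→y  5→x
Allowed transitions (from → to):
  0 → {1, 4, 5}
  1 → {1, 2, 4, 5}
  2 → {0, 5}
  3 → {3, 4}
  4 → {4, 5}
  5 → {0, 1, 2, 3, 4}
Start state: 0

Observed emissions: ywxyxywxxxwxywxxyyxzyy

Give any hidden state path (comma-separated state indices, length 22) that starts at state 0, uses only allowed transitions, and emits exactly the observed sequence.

0,1,5,4,5,0,1,5,2,5,1,2,0,1,2,5,0,4,5,3,4,4

  t0 'y' -> {0,4}, take 0 (start)
  t1 'w' -> {1}, take 1 (0->1 ok)
  t2 'x' -> {2,5}, take 5 (1->5 ok)
  t3 'y' -> {0,4}, take 4 (5->4 ok)
  t4 'x' -> {2,5}, take 5 (4->5 ok)
  t5 'y' -> {0,4}, take 0 (5->0 ok)
  t6 'w' -> {1}, take 1 (0->1 ok)
  t7 'x' -> {2,5}, take 5 (1->5 ok)
  t8 'x' -> {2,5}, take 2 (5->2 ok)
  t9 'x' -> {2,5}, take 5 (2->5 ok)
  t10 'w' -> {1}, take 1 (5->1 ok)
  t11 'x' -> {2,5}, take 2 (1->2 ok)
  t12 'y' -> {0,4}, take 0 (2->0 ok)
  t13 'w' -> {1}, take 1 (0->1 ok)
  t14 'x' -> {2,5}, take 2 (1->2 ok)
  t15 'x' -> {2,5}, take 5 (2->5 ok)
  t16 'y' -> {0,4}, take 0 (5->0 ok)
  t17 'y' -> {0,4}, take 4 (0->4 ok)
  t18 'x' -> {2,5}, take 5 (4->5 ok)
  t19 'z' -> {3}, take 3 (5->3 ok)
  t20 'y' -> {0,4}, take 4 (3->4 ok)
  t21 'y' -> {0,4}, take 4 (4->4 ok)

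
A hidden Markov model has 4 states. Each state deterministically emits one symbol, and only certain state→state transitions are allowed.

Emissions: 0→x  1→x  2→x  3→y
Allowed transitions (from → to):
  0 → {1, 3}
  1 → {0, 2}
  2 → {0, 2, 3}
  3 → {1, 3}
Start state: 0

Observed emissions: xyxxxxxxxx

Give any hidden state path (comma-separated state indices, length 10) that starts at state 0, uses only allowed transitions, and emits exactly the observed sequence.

  pos 0: x in {0,1,2}, choose 0; start
  pos 1: y in {3}, choose 3; 0->3 ok
  pos 2: x in {0,1,2}, choose 1; 3->1 ok
  pos 3: x in {0,1,2}, choose 2; 1->2 ok
  pos 4: x in {0,1,2}, choose 0; 2->0 ok
  pos 5: x in {0,1,2}, choose 1; 0->1 ok
  pos 6: x in {0,1,2}, choose 2; 1->2 ok
  pos 7: x in {0,1,2}, choose 0; 2->0 ok
  pos 8: x in {0,1,2}, choose 1; 0->1 ok
  pos 9: x in {0,1,2}, choose 0; 1->0 ok

0,3,1,2,0,1,2,0,1,0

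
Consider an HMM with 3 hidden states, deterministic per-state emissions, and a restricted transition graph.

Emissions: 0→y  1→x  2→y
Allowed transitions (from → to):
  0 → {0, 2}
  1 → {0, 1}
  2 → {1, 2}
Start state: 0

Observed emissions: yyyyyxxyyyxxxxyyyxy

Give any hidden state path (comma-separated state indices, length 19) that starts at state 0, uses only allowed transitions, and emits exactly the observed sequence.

0,0,0,0,2,1,1,0,2,2,1,1,1,1,0,0,2,1,0

  t0 'y' -> {0,2}, take 0 (start)
  t1 'y' -> {0,2}, take 0 (0->0 ok)
  t2 'y' -> {0,2}, take 0 (0->0 ok)
  t3 'y' -> {0,2}, take 0 (0->0 ok)
  t4 'y' -> {0,2}, take 2 (0->2 ok)
  t5 'x' -> {1}, take 1 (2->1 ok)
  t6 'x' -> {1}, take 1 (1->1 ok)
  t7 'y' -> {0,2}, take 0 (1->0 ok)
  t8 'y' -> {0,2}, take 2 (0->2 ok)
  t9 'y' -> {0,2}, take 2 (2->2 ok)
  t10 'x' -> {1}, take 1 (2->1 ok)
  t11 'x' -> {1}, take 1 (1->1 ok)
  t12 'x' -> {1}, take 1 (1->1 ok)
  t13 'x' -> {1}, take 1 (1->1 ok)
  t14 'y' -> {0,2}, take 0 (1->0 ok)
  t15 'y' -> {0,2}, take 0 (0->0 ok)
  t16 'y' -> {0,2}, take 2 (0->2 ok)
  t17 'x' -> {1}, take 1 (2->1 ok)
  t18 'y' -> {0,2}, take 0 (1->0 ok)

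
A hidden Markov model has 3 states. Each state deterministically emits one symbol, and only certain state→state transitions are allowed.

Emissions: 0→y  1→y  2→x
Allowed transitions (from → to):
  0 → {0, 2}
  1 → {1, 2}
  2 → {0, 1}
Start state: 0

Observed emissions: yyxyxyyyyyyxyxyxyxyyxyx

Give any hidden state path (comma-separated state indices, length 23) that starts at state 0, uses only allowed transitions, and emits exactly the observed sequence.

0,0,2,1,2,1,1,1,1,1,1,2,0,2,1,2,1,2,0,0,2,1,2

  [0] y  {0,1}  => 0  start
  [1] y  {0,1}  => 0  0->0 ok
  [2] x  {2}  => 2  0->2 ok
  [3] y  {0,1}  => 1  2->1 ok
  [4] x  {2}  => 2  1->2 ok
  [5] y  {0,1}  => 1  2->1 ok
  [6] y  {0,1}  => 1  1->1 ok
  [7] y  {0,1}  => 1  1->1 ok
  [8] y  {0,1}  => 1  1->1 ok
  [9] y  {0,1}  => 1  1->1 ok
  [10] y  {0,1}  => 1  1->1 ok
  [11] x  {2}  => 2  1->2 ok
  [12] y  {0,1}  => 0  2->0 ok
  [13] x  {2}  => 2  0->2 ok
  [14] y  {0,1}  => 1  2->1 ok
  [15] x  {2}  => 2  1->2 ok
  [16] y  {0,1}  => 1  2->1 ok
  [17] x  {2}  => 2  1->2 ok
  [18] y  {0,1}  => 0  2->0 ok
  [19] y  {0,1}  => 0  0->0 ok
  [20] x  {2}  => 2  0->2 ok
  [21] y  {0,1}  => 1  2->1 ok
  [22] x  {2}  => 2  1->2 ok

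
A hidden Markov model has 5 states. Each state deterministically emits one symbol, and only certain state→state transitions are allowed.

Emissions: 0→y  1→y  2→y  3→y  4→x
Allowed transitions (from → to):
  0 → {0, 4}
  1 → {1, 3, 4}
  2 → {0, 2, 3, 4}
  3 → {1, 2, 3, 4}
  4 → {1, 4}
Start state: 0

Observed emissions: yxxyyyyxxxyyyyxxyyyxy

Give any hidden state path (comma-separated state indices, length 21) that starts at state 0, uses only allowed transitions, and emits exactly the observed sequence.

0,4,4,1,1,1,1,4,4,4,1,3,3,2,4,4,1,1,1,4,1

  t0 'y' -> {0,1,2,3}, take 0 (start)
  t1 'x' -> {4}, take 4 (0->4 ok)
  t2 'x' -> {4}, take 4 (4->4 ok)
  t3 'y' -> {0,1,2,3}, take 1 (4->1 ok)
  t4 'y' -> {0,1,2,3}, take 1 (1->1 ok)
  t5 'y' -> {0,1,2,3}, take 1 (1->1 ok)
  t6 'y' -> {0,1,2,3}, take 1 (1->1 ok)
  t7 'x' -> {4}, take 4 (1->4 ok)
  t8 'x' -> {4}, take 4 (4->4 ok)
  t9 'x' -> {4}, take 4 (4->4 ok)
  t10 'y' -> {0,1,2,3}, take 1 (4->1 ok)
  t11 'y' -> {0,1,2,3}, take 3 (1->3 ok)
  t12 'y' -> {0,1,2,3}, take 3 (3->3 ok)
  t13 'y' -> {0,1,2,3}, take 2 (3->2 ok)
  t14 'x' -> {4}, take 4 (2->4 ok)
  t15 'x' -> {4}, take 4 (4->4 ok)
  t16 'y' -> {0,1,2,3}, take 1 (4->1 ok)
  t17 'y' -> {0,1,2,3}, take 1 (1->1 ok)
  t18 'y' -> {0,1,2,3}, take 1 (1->1 ok)
  t19 'x' -> {4}, take 4 (1->4 ok)
  t20 'y' -> {0,1,2,3}, take 1 (4->1 ok)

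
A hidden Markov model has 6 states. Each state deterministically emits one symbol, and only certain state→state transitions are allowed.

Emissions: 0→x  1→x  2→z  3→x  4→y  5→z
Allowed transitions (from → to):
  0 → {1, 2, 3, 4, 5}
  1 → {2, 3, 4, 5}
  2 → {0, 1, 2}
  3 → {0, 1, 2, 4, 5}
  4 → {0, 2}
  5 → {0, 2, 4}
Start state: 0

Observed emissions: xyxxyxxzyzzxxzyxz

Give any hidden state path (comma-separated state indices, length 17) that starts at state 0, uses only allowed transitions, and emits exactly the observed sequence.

  [0] x  {0,1,3}  => 0  start
  [1] y  {4}  => 4  0->4 ok
  [2] x  {0,1,3}  => 0  4->0 ok
  [3] x  {0,1,3}  => 1  0->1 ok
  [4] y  {4}  => 4  1->4 ok
  [5] x  {0,1,3}  => 0  4->0 ok
  [6] x  {0,1,3}  => 1  0->1 ok
  [7] z  {2,5}  => 5  1->5 ok
  [8] y  {4}  => 4  5->4 ok
  [9] z  {2,5}  => 2  4->2 ok
  [10] z  {2,5}  => 2  2->2 ok
  [11] x  {0,1,3}  => 0  2->0 ok
  [12] x  {0,1,3}  => 3  0->3 ok
  [13] z  {2,5}  => 5  3->5 ok
  [14] y  {4}  => 4  5->4 ok
  [15] x  {0,1,3}  => 0  4->0 ok
  [16] z  {2,5}  => 2  0->2 ok

0,4,0,1,4,0,1,5,4,2,2,0,3,5,4,0,2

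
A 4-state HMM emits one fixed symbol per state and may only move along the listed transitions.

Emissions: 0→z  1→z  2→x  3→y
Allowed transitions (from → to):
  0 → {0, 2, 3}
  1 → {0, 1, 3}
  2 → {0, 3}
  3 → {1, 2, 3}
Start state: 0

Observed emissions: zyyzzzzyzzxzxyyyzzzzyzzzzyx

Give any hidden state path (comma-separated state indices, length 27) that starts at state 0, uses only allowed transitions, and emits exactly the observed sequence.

  pos 0: z in {0,1}, choose 0; start
  pos 1: y in {3}, choose 3; 0->3 ok
  pos 2: y in {3}, choose 3; 3->3 ok
  pos 3: z in {0,1}, choose 1; 3->1 ok
  pos 4: z in {0,1}, choose 1; 1->1 ok
  pos 5: z in {0,1}, choose 1; 1->1 ok
  pos 6: z in {0,1}, choose 0; 1->0 ok
  pos 7: y in {3}, choose 3; 0->3 ok
  pos 8: z in {0,1}, choose 1; 3->1 ok
  pos 9: z in {0,1}, choose 0; 1->0 ok
  pos 10: x in {2}, choose 2; 0->2 ok
  pos 11: z in {0,1}, choose 0; 2->0 ok
  pos 12: x in {2}, choose 2; 0->2 ok
  pos 13: y in {3}, choose 3; 2->3 ok
  pos 14: y in {3}, choose 3; 3->3 ok
  pos 15: y in {3}, choose 3; 3->3 ok
  pos 16: z in {0,1}, choose 1; 3->1 ok
  pos 17: z in {0,1}, choose 1; 1->1 ok
  pos 18: z in {0,1}, choose 0; 1->0 ok
  pos 19: z in {0,1}, choose 0; 0->0 ok
  pos 20: y in {3}, choose 3; 0->3 ok
  pos 21: z in {0,1}, choose 1; 3->1 ok
  pos 22: z in {0,1}, choose 1; 1->1 ok
  pos 23: z in {0,1}, choose 1; 1->1 ok
  pos 24: z in {0,1}, choose 1; 1->1 ok
  pos 25: y in {3}, choose 3; 1->3 ok
  pos 26: x in {2}, choose 2; 3->2 ok

0,3,3,1,1,1,0,3,1,0,2,0,2,3,3,3,1,1,0,0,3,1,1,1,1,3,2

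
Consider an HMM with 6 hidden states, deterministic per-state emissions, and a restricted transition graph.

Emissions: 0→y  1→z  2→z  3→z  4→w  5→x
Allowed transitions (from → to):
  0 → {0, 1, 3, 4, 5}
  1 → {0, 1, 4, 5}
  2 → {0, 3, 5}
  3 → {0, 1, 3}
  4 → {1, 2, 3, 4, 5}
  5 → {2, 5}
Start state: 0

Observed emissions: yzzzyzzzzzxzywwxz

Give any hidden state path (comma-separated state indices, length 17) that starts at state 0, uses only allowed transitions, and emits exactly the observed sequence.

  pos 0: y in {0}, choose 0; start
  pos 1: z in {1,2,3}, choose 3; 0->3 ok
  pos 2: z in {1,2,3}, choose 3; 3->3 ok
  pos 3: z in {1,2,3}, choose 3; 3->3 ok
  pos 4: y in {0}, choose 0; 3->0 ok
  pos 5: z in {1,2,3}, choose 3; 0->3 ok
  pos 6: z in {1,2,3}, choose 3; 3->3 ok
  pos 7: z in {1,2,3}, choose 3; 3->3 ok
  pos 8: z in {1,2,3}, choose 3; 3->3 ok
  pos 9: z in {1,2,3}, choose 1; 3->1 ok
  pos 10: x in {5}, choose 5; 1->5 ok
  pos 11: z in {1,2,3}, choose 2; 5->2 ok
  pos 12: y in {0}, choose 0; 2->0 ok
  pos 13: w in {4}, choose 4; 0->4 ok
  pos 14: w in {4}, choose 4; 4->4 ok
  pos 15: x in {5}, choose 5; 4->5 ok
  pos 16: z in {1,2,3}, choose 2; 5->2 ok

0,3,3,3,0,3,3,3,3,1,5,2,0,4,4,5,2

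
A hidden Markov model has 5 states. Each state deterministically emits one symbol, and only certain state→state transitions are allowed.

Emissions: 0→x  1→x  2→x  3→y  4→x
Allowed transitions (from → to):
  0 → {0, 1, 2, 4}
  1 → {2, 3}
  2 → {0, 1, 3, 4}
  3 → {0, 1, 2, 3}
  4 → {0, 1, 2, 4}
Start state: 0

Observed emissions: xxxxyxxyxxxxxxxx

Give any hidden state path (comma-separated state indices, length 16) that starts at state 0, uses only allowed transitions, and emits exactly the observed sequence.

0,0,2,1,3,0,2,3,1,2,4,2,4,4,2,0

  pos 0: x in {0,1,2,4}, choose 0; start
  pos 1: x in {0,1,2,4}, choose 0; 0->0 ok
  pos 2: x in {0,1,2,4}, choose 2; 0->2 ok
  pos 3: x in {0,1,2,4}, choose 1; 2->1 ok
  pos 4: y in {3}, choose 3; 1->3 ok
  pos 5: x in {0,1,2,4}, choose 0; 3->0 ok
  pos 6: x in {0,1,2,4}, choose 2; 0->2 ok
  pos 7: y in {3}, choose 3; 2->3 ok
  pos 8: x in {0,1,2,4}, choose 1; 3->1 ok
  pos 9: x in {0,1,2,4}, choose 2; 1->2 ok
  pos 10: x in {0,1,2,4}, choose 4; 2->4 ok
  pos 11: x in {0,1,2,4}, choose 2; 4->2 ok
  pos 12: x in {0,1,2,4}, choose 4; 2->4 ok
  pos 13: x in {0,1,2,4}, choose 4; 4->4 ok
  pos 14: x in {0,1,2,4}, choose 2; 4->2 ok
  pos 15: x in {0,1,2,4}, choose 0; 2->0 ok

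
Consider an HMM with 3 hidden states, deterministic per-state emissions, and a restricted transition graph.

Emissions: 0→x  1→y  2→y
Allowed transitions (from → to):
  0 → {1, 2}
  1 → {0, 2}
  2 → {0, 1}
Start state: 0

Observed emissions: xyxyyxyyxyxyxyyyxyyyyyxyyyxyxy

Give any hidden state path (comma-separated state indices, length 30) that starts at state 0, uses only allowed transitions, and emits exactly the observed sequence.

  t0 'x' -> {0}, take 0 (start)
  t1 'y' -> {1,2}, take 2 (0->2 ok)
  t2 'x' -> {0}, take 0 (2->0 ok)
  t3 'y' -> {1,2}, take 1 (0->1 ok)
  t4 'y' -> {1,2}, take 2 (1->2 ok)
  t5 'x' -> {0}, take 0 (2->0 ok)
  t6 'y' -> {1,2}, take 1 (0->1 ok)
  t7 'y' -> {1,2}, take 2 (1->2 ok)
  t8 'x' -> {0}, take 0 (2->0 ok)
  t9 'y' -> {1,2}, take 1 (0->1 ok)
  t10 'x' -> {0}, take 0 (1->0 ok)
  t11 'y' -> {1,2}, take 2 (0->2 ok)
  t12 'x' -> {0}, take 0 (2->0 ok)
  t13 'y' -> {1,2}, take 1 (0->1 ok)
  t14 'y' -> {1,2}, take 2 (1->2 ok)
  t15 'y' -> {1,2}, take 1 (2->1 ok)
  t16 'x' -> {0}, take 0 (1->0 ok)
  t17 'y' -> {1,2}, take 2 (0->2 ok)
  t18 'y' -> {1,2}, take 1 (2->1 ok)
  t19 'y' -> {1,2}, take 2 (1->2 ok)
  t20 'y' -> {1,2}, take 1 (2->1 ok)
  t21 'y' -> {1,2}, take 2 (1->2 ok)
  t22 'x' -> {0}, take 0 (2->0 ok)
  t23 'y' -> {1,2}, take 2 (0->2 ok)
  t24 'y' -> {1,2}, take 1 (2->1 ok)
  t25 'y' -> {1,2}, take 2 (1->2 ok)
  t26 'x' -> {0}, take 0 (2->0 ok)
  t27 'y' -> {1,2}, take 1 (0->1 ok)
  t28 'x' -> {0}, take 0 (1->0 ok)
  t29 'y' -> {1,2}, take 1 (0->1 ok)

0,2,0,1,2,0,1,2,0,1,0,2,0,1,2,1,0,2,1,2,1,2,0,2,1,2,0,1,0,1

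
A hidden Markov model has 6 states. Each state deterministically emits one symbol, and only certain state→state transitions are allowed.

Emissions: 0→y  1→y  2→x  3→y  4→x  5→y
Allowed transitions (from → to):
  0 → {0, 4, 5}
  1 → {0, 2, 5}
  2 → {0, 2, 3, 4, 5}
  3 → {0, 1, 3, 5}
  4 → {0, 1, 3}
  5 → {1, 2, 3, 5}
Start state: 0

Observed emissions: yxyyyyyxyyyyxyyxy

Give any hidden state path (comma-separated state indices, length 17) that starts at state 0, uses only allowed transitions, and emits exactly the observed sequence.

0,4,1,5,3,5,1,2,3,3,0,0,4,3,1,2,5

  t0 'y' -> {0,1,3,5}, take 0 (start)
  t1 'x' -> {2,4}, take 4 (0->4 ok)
  t2 'y' -> {0,1,3,5}, take 1 (4->1 ok)
  t3 'y' -> {0,1,3,5}, take 5 (1->5 ok)
  t4 'y' -> {0,1,3,5}, take 3 (5->3 ok)
  t5 'y' -> {0,1,3,5}, take 5 (3->5 ok)
  t6 'y' -> {0,1,3,5}, take 1 (5->1 ok)
  t7 'x' -> {2,4}, take 2 (1->2 ok)
  t8 'y' -> {0,1,3,5}, take 3 (2->3 ok)
  t9 'y' -> {0,1,3,5}, take 3 (3->3 ok)
  t10 'y' -> {0,1,3,5}, take 0 (3->0 ok)
  t11 'y' -> {0,1,3,5}, take 0 (0->0 ok)
  t12 'x' -> {2,4}, take 4 (0->4 ok)
  t13 'y' -> {0,1,3,5}, take 3 (4->3 ok)
  t14 'y' -> {0,1,3,5}, take 1 (3->1 ok)
  t15 'x' -> {2,4}, take 2 (1->2 ok)
  t16 'y' -> {0,1,3,5}, take 5 (2->5 ok)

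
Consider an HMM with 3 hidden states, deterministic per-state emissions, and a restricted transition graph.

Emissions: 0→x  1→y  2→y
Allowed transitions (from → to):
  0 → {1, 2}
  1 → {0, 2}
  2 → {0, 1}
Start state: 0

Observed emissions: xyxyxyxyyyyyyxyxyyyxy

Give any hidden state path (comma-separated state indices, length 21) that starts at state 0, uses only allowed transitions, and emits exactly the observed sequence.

0,2,0,2,0,1,0,1,2,1,2,1,2,0,2,0,1,2,1,0,2

  pos 0: x in {0}, choose 0; start
  pos 1: y in {1,2}, choose 2; 0->2 ok
  pos 2: x in {0}, choose 0; 2->0 ok
  pos 3: y in {1,2}, choose 2; 0->2 ok
  pos 4: x in {0}, choose 0; 2->0 ok
  pos 5: y in {1,2}, choose 1; 0->1 ok
  pos 6: x in {0}, choose 0; 1->0 ok
  pos 7: y in {1,2}, choose 1; 0->1 ok
  pos 8: y in {1,2}, choose 2; 1->2 ok
  pos 9: y in {1,2}, choose 1; 2->1 ok
  pos 10: y in {1,2}, choose 2; 1->2 ok
  pos 11: y in {1,2}, choose 1; 2->1 ok
  pos 12: y in {1,2}, choose 2; 1->2 ok
  pos 13: x in {0}, choose 0; 2->0 ok
  pos 14: y in {1,2}, choose 2; 0->2 ok
  pos 15: x in {0}, choose 0; 2->0 ok
  pos 16: y in {1,2}, choose 1; 0->1 ok
  pos 17: y in {1,2}, choose 2; 1->2 ok
  pos 18: y in {1,2}, choose 1; 2->1 ok
  pos 19: x in {0}, choose 0; 1->0 ok
  pos 20: y in {1,2}, choose 2; 0->2 ok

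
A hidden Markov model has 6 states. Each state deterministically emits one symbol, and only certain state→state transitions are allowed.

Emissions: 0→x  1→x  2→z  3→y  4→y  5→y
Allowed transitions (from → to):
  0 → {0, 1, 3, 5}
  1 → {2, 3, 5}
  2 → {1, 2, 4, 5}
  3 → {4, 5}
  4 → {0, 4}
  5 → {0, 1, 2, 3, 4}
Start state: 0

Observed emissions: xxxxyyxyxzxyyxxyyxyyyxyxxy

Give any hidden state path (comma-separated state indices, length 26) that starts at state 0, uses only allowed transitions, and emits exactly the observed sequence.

0,0,0,1,3,4,0,5,1,2,1,3,5,0,1,3,5,1,5,3,5,0,5,0,0,3

  pos 0: x in {0,1}, choose 0; start
  pos 1: x in {0,1}, choose 0; 0->0 ok
  pos 2: x in {0,1}, choose 0; 0->0 ok
  pos 3: x in {0,1}, choose 1; 0->1 ok
  pos 4: y in {3,4,5}, choose 3; 1->3 ok
  pos 5: y in {3,4,5}, choose 4; 3->4 ok
  pos 6: x in {0,1}, choose 0; 4->0 ok
  pos 7: y in {3,4,5}, choose 5; 0->5 ok
  pos 8: x in {0,1}, choose 1; 5->1 ok
  pos 9: z in {2}, choose 2; 1->2 ok
  pos 10: x in {0,1}, choose 1; 2->1 ok
  pos 11: y in {3,4,5}, choose 3; 1->3 ok
  pos 12: y in {3,4,5}, choose 5; 3->5 ok
  pos 13: x in {0,1}, choose 0; 5->0 ok
  pos 14: x in {0,1}, choose 1; 0->1 ok
  pos 15: y in {3,4,5}, choose 3; 1->3 ok
  pos 16: y in {3,4,5}, choose 5; 3->5 ok
  pos 17: x in {0,1}, choose 1; 5->1 ok
  pos 18: y in {3,4,5}, choose 5; 1->5 ok
  pos 19: y in {3,4,5}, choose 3; 5->3 ok
  pos 20: y in {3,4,5}, choose 5; 3->5 ok
  pos 21: x in {0,1}, choose 0; 5->0 ok
  pos 22: y in {3,4,5}, choose 5; 0->5 ok
  pos 23: x in {0,1}, choose 0; 5->0 ok
  pos 24: x in {0,1}, choose 0; 0->0 ok
  pos 25: y in {3,4,5}, choose 3; 0->3 ok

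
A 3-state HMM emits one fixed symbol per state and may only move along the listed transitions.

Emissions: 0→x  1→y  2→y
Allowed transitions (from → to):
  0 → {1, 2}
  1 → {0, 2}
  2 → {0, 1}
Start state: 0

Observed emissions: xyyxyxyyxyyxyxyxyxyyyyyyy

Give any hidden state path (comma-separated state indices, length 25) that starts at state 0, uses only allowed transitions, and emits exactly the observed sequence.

  pos 0: x in {0}, choose 0; start
  pos 1: y in {1,2}, choose 1; 0->1 ok
  pos 2: y in {1,2}, choose 2; 1->2 ok
  pos 3: x in {0}, choose 0; 2->0 ok
  pos 4: y in {1,2}, choose 1; 0->1 ok
  pos 5: x in {0}, choose 0; 1->0 ok
  pos 6: y in {1,2}, choose 1; 0->1 ok
  pos 7: y in {1,2}, choose 2; 1->2 ok
  pos 8: x in {0}, choose 0; 2->0 ok
  pos 9: y in {1,2}, choose 1; 0->1 ok
  pos 10: y in {1,2}, choose 2; 1->2 ok
  pos 11: x in {0}, choose 0; 2->0 ok
  pos 12: y in {1,2}, choose 1; 0->1 ok
  pos 13: x in {0}, choose 0; 1->0 ok
  pos 14: y in {1,2}, choose 1; 0->1 ok
  pos 15: x in {0}, choose 0; 1->0 ok
  pos 16: y in {1,2}, choose 2; 0->2 ok
  pos 17: x in {0}, choose 0; 2->0 ok
  pos 18: y in {1,2}, choose 1; 0->1 ok
  pos 19: y in {1,2}, choose 2; 1->2 ok
  pos 20: y in {1,2}, choose 1; 2->1 ok
  pos 21: y in {1,2}, choose 2; 1->2 ok
  pos 22: y in {1,2}, choose 1; 2->1 ok
  pos 23: y in {1,2}, choose 2; 1->2 ok
  pos 24: y in {1,2}, choose 1; 2->1 ok

0,1,2,0,1,0,1,2,0,1,2,0,1,0,1,0,2,0,1,2,1,2,1,2,1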